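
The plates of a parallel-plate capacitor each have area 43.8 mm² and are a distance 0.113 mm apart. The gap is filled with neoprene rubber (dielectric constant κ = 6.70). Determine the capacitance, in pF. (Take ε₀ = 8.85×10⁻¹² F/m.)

23.0 pF

A = 43.8 mm² = 4.38×10⁻⁵ m².
C = κε₀A/d = 6.70 × 8.85×10⁻¹² × 4.38×10⁻⁵ / 1.13×10⁻⁴ = 2.30×10⁻¹¹ F.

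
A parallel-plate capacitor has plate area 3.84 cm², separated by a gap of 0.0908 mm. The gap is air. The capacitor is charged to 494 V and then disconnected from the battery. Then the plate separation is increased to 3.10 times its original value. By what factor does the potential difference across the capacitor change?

V₂/V₁ ≈ 3.10

Isolated ⇒ Q is held fixed.
C₂ = 0.323 C₁ and V = Q/C, so V₂/V₁ = C₁/C₂ = 3.10.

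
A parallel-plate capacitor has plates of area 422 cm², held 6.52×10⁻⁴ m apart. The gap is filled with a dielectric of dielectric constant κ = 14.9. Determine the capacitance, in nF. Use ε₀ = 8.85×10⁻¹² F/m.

8.53 nF

A = 422 cm² = 4.22×10⁻² m².
C = κε₀A/d = 14.9 × 8.85×10⁻¹² × 4.22×10⁻² / 6.52×10⁻⁴ = 8.53×10⁻⁹ F.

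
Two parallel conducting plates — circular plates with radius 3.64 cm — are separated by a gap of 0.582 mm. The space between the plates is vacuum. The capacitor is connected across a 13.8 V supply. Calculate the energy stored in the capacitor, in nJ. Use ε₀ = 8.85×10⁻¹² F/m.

U ≈ 6.03 nJ

A = π(3.64 cm)² = 4.16×10⁻³ m².
C = ε₀A/d = 8.85×10⁻¹² × 4.16×10⁻³ / 5.82×10⁻⁴ = 6.33×10⁻¹¹ F.
U = ½CV² = ½ × 6.33×10⁻¹¹ × (13.8)² = 6.03×10⁻⁹ J.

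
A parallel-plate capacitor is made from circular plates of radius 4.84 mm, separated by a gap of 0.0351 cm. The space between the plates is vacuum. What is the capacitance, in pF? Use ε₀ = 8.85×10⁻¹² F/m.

A = π(4.84 mm)² = 7.36×10⁻⁵ m².
C = ε₀A/d = 8.85×10⁻¹² × 7.36×10⁻⁵ / 3.51×10⁻⁴ = 1.86×10⁻¹² F.

C ≈ 1.86 pF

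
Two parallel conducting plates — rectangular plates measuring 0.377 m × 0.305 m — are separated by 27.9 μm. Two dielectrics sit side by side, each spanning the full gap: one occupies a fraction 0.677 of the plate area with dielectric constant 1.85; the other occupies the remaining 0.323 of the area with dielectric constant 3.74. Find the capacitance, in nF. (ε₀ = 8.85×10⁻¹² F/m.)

C ≈ 89.7 nF

A = 0.377 × 0.305 m² = 0.115 m².
Side-by-side slabs ⇒ two capacitors in parallel, each spanning the full gap.
C₁ = κ₁ε₀A₁/d = 1.85 × 8.85×10⁻¹² × 7.78×10⁻² / 2.79×10⁻⁵ = 4.57×10⁻⁸ F.
C₂ = κ₂ε₀A₂/d = 3.74 × 8.85×10⁻¹² × 3.71×10⁻² / 2.79×10⁻⁵ = 4.41×10⁻⁸ F.
C = C₁ + C₂ = 8.97×10⁻⁸ F.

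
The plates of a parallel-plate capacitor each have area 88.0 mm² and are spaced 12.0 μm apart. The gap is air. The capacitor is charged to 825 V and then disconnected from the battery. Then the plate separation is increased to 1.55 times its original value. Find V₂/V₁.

1.55

Isolated ⇒ Q is held fixed.
C₂ = 0.645 C₁ and V = Q/C, so V₂/V₁ = C₁/C₂ = 1.55.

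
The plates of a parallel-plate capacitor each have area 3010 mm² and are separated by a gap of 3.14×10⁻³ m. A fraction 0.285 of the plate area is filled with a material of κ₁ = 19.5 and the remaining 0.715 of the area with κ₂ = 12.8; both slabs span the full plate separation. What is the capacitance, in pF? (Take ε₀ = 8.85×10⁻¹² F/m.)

A = 3010 mm² = 3.01×10⁻³ m².
Side-by-side slabs ⇒ two capacitors in parallel, each spanning the full gap.
C₁ = κ₁ε₀A₁/d = 19.5 × 8.85×10⁻¹² × 8.58×10⁻⁴ / 3.14×10⁻³ = 4.71×10⁻¹¹ F.
C₂ = κ₂ε₀A₂/d = 12.8 × 8.85×10⁻¹² × 2.15×10⁻³ / 3.14×10⁻³ = 7.76×10⁻¹¹ F.
C = C₁ + C₂ = 1.25×10⁻¹⁰ F.

C ≈ 125 pF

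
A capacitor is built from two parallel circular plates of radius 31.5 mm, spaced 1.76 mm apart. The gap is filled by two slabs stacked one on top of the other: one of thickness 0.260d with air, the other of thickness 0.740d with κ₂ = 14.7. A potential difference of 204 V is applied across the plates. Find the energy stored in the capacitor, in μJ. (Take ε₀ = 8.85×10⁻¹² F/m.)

A = π(31.5 mm)² = 3.12×10⁻³ m².
Stacked slabs ⇒ two capacitors in series, each with the full plate area.
C₁ = κ₁ε₀A/d₁ = 1.00 × 8.85×10⁻¹² × 3.12×10⁻³ / 4.58×10⁻⁴ = 6.03×10⁻¹¹ F.
C₂ = κ₂ε₀A/d₂ = 14.7 × 8.85×10⁻¹² × 3.12×10⁻³ / 1.30×10⁻³ = 3.11×10⁻¹⁰ F.
C = (1/C₁ + 1/C₂)⁻¹ = 5.05×10⁻¹¹ F.
U = ½CV² = ½ × 5.05×10⁻¹¹ × (204)² = 1.05×10⁻⁶ J.

1.05 μJ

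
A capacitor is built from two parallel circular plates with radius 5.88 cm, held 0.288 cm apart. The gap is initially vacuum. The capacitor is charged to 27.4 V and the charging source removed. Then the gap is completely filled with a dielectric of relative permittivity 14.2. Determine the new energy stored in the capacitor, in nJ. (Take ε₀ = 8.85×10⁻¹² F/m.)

A = π(5.88 cm)² = 1.09×10⁻² m².
Initially C₁ = ε₀A/d = 8.85×10⁻¹² × 1.09×10⁻² / 2.88×10⁻³ = 3.34×10⁻¹¹ F.
U₁ = 1.25×10⁻⁸ J.
Isolated ⇒ Q is held fixed. C₂ = 14.2 C₁ and U = Q²/(2C), so U₂/U₁ = C₁/C₂ = 0.0704.
U₂ = 0.0704 × 1.25×10⁻⁸ = 8.82×10⁻¹⁰ J.

U ≈ 0.882 nJ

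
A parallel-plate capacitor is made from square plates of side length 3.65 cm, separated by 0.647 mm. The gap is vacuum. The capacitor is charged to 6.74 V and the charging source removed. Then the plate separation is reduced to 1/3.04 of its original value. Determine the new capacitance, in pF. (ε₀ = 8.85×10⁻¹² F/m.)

C ≈ 55.4 pF

A = (3.65 cm)² = 1.33×10⁻³ m².
Initially C₁ = ε₀A/d = 8.85×10⁻¹² × 1.33×10⁻³ / 6.47×10⁻⁴ = 1.82×10⁻¹¹ F.
C = ε₀A/d scales as 1/d, so C₂/C₁ = d₁/d₂ = 3.04.
C₂ = 3.04 × 1.82×10⁻¹¹ = 5.54×10⁻¹¹ F.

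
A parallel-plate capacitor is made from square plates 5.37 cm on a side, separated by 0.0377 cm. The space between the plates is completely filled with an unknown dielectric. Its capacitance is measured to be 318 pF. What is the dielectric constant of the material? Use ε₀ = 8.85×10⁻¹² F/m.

κ ≈ 4.70

A = (5.37 cm)² = 2.88×10⁻³ m².
κ = Cd/(ε₀A) = 3.18×10⁻¹⁰ × 3.77×10⁻⁴ / (8.85×10⁻¹² × 2.88×10⁻³) = 4.70.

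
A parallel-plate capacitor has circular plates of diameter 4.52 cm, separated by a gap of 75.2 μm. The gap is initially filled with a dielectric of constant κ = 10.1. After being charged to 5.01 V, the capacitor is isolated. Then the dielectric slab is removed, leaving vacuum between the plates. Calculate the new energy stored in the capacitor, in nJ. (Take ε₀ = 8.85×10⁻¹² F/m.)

U ≈ 242 nJ

A = π(4.52/2 cm)² = 1.60×10⁻³ m².
Initially C₁ = κε₀A/d = 10.1 × 8.85×10⁻¹² × 1.60×10⁻³ / 7.52×10⁻⁵ = 1.91×10⁻⁹ F.
U₁ = 2.39×10⁻⁸ J.
Isolated ⇒ Q is held fixed. C₂ = 0.0990 C₁ and U = Q²/(2C), so U₂/U₁ = C₁/C₂ = 10.1.
U₂ = 10.1 × 2.39×10⁻⁸ = 2.42×10⁻⁷ J.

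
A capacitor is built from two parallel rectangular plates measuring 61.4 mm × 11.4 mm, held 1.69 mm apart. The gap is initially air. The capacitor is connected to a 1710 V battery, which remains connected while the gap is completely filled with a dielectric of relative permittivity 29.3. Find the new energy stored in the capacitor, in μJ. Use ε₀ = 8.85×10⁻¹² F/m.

A = 61.4 × 11.4 mm² = 7.00×10⁻⁴ m².
Initially C₁ = ε₀A/d = 8.85×10⁻¹² × 7.00×10⁻⁴ / 1.69×10⁻³ = 3.67×10⁻¹² F.
U₁ = 5.36×10⁻⁶ J.
Battery connected ⇒ V is held fixed. C₂ = 29.3 C₁ and U = ½CV², so U₂/U₁ = C₂/C₁ = 29.3.
U₂ = 29.3 × 5.36×10⁻⁶ = 1.57×10⁻⁴ J.

U ≈ 157 μJ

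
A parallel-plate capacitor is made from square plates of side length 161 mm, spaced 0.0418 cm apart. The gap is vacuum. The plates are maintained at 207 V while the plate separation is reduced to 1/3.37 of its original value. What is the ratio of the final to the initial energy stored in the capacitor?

3.37

Battery connected ⇒ V is held fixed.
C₂ = 3.37 C₁ and U = ½CV², so U₂/U₁ = C₂/C₁ = 3.37.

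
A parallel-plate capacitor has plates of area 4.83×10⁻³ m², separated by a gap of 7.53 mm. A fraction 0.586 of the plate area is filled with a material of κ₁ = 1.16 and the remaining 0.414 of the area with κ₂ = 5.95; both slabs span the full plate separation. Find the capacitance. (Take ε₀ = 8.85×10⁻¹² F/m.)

Side-by-side slabs ⇒ two capacitors in parallel, each spanning the full gap.
C₁ = κ₁ε₀A₁/d = 1.16 × 8.85×10⁻¹² × 2.83×10⁻³ / 7.53×10⁻³ = 3.86×10⁻¹² F.
C₂ = κ₂ε₀A₂/d = 5.95 × 8.85×10⁻¹² × 2.00×10⁻³ / 7.53×10⁻³ = 1.40×10⁻¹¹ F.
C = C₁ + C₂ = 1.78×10⁻¹¹ F.

C ≈ 17.8 pF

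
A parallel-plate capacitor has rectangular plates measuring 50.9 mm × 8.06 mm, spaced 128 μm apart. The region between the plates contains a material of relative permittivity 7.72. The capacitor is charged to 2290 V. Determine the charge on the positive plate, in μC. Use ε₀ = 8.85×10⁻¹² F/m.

A = 50.9 × 8.06 mm² = 4.10×10⁻⁴ m².
C = κε₀A/d = 7.72 × 8.85×10⁻¹² × 4.10×10⁻⁴ / 1.28×10⁻⁴ = 2.19×10⁻¹⁰ F.
Q = CV = 2.19×10⁻¹⁰ × 2290 = 5.01×10⁻⁷ C.

Q ≈ 0.501 μC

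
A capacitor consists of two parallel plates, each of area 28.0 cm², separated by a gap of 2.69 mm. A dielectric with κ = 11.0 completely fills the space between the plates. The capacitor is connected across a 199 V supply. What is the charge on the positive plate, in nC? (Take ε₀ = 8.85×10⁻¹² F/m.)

A = 28.0 cm² = 2.80×10⁻³ m².
C = κε₀A/d = 11.0 × 8.85×10⁻¹² × 2.80×10⁻³ / 2.69×10⁻³ = 1.01×10⁻¹⁰ F.
Q = CV = 1.01×10⁻¹⁰ × 199 = 2.02×10⁻⁸ C.

Q ≈ 20.2 nC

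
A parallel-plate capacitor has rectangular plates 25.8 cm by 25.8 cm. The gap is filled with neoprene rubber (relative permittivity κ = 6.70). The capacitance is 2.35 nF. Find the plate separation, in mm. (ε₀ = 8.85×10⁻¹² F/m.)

1.68 mm

A = 25.8 × 25.8 cm² = 6.66×10⁻² m².
d = κε₀A/C = 6.70 × 8.85×10⁻¹² × 6.66×10⁻² / 2.35×10⁻⁹ = 1.68×10⁻³ m.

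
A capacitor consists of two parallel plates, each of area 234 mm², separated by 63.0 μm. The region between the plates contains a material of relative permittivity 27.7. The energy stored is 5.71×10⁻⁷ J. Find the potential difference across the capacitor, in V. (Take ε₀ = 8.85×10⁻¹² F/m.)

A = 234 mm² = 2.34×10⁻⁴ m².
C = κε₀A/d = 27.7 × 8.85×10⁻¹² × 2.34×10⁻⁴ / 6.30×10⁻⁵ = 9.11×10⁻¹⁰ F.
V = √(2U/C) = √(2 × 5.71×10⁻⁷ / 9.11×10⁻¹⁰) = 35.4 V.

V ≈ 35.4 V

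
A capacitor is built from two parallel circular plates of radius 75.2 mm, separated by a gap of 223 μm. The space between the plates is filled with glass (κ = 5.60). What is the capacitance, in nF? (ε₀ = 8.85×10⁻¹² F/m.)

A = π(75.2 mm)² = 1.78×10⁻² m².
C = κε₀A/d = 5.60 × 8.85×10⁻¹² × 1.78×10⁻² / 2.23×10⁻⁴ = 3.95×10⁻⁹ F.

3.95 nF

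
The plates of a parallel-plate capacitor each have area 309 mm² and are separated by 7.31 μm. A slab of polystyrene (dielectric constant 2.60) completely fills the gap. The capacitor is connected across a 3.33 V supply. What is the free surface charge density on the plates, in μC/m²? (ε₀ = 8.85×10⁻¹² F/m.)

A = 309 mm² = 3.09×10⁻⁴ m².
C = κε₀A/d = 2.60 × 8.85×10⁻¹² × 3.09×10⁻⁴ / 7.31×10⁻⁶ = 9.73×10⁻¹⁰ F.
σ = Q/A = CV/A = 9.73×10⁻¹⁰ × 3.33 / 3.09×10⁻⁴ = 1.05×10⁻⁵ C/m².

10.5 μC/m²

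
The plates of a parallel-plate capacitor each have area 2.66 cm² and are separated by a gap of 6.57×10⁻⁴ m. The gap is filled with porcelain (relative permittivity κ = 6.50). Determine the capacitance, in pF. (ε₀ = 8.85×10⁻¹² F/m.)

C ≈ 23.3 pF

A = 2.66 cm² = 2.66×10⁻⁴ m².
C = κε₀A/d = 6.50 × 8.85×10⁻¹² × 2.66×10⁻⁴ / 6.57×10⁻⁴ = 2.33×10⁻¹¹ F.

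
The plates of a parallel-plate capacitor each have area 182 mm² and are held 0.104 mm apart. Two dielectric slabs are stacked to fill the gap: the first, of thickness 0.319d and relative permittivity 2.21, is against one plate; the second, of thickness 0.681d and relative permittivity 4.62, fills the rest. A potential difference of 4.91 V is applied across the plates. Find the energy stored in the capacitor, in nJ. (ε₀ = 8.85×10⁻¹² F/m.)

A = 182 mm² = 1.82×10⁻⁴ m².
Stacked slabs ⇒ two capacitors in series, each with the full plate area.
C₁ = κ₁ε₀A/d₁ = 2.21 × 8.85×10⁻¹² × 1.82×10⁻⁴ / 3.32×10⁻⁵ = 1.07×10⁻¹⁰ F.
C₂ = κ₂ε₀A/d₂ = 4.62 × 8.85×10⁻¹² × 1.82×10⁻⁴ / 7.08×10⁻⁵ = 1.05×10⁻¹⁰ F.
C = (1/C₁ + 1/C₂)⁻¹ = 5.31×10⁻¹¹ F.
U = ½CV² = ½ × 5.31×10⁻¹¹ × (4.91)² = 6.40×10⁻¹⁰ J.

0.640 nJ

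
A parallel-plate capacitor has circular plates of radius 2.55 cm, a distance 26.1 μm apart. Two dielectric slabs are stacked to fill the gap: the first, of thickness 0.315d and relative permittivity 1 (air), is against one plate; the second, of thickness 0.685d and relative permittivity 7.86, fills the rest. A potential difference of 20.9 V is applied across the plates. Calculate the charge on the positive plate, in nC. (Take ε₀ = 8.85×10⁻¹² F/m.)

Q ≈ 36.0 nC

A = π(2.55 cm)² = 2.04×10⁻³ m².
Stacked slabs ⇒ two capacitors in series, each with the full plate area.
C₁ = κ₁ε₀A/d₁ = 1.00 × 8.85×10⁻¹² × 2.04×10⁻³ / 8.22×10⁻⁶ = 2.20×10⁻⁹ F.
C₂ = κ₂ε₀A/d₂ = 7.86 × 8.85×10⁻¹² × 2.04×10⁻³ / 1.79×10⁻⁵ = 7.95×10⁻⁹ F.
C = (1/C₁ + 1/C₂)⁻¹ = 1.72×10⁻⁹ F.
Q = CV = 1.72×10⁻⁹ × 20.9 = 3.60×10⁻⁸ C.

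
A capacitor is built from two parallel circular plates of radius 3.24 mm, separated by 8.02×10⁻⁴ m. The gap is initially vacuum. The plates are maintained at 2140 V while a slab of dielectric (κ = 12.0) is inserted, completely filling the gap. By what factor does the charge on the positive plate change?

Battery connected ⇒ V is held fixed.
C₂ = 12.0 C₁ and Q = CV, so Q₂/Q₁ = C₂/C₁ = 12.0.

Q₂/Q₁ ≈ 12.0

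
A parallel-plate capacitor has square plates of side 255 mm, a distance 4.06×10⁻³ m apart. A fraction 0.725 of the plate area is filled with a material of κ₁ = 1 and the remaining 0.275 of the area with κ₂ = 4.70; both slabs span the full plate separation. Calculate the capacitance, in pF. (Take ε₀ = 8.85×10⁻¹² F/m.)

A = (255 mm)² = 6.50×10⁻² m².
Side-by-side slabs ⇒ two capacitors in parallel, each spanning the full gap.
C₁ = κ₁ε₀A₁/d = 1.00 × 8.85×10⁻¹² × 4.71×10⁻² / 4.06×10⁻³ = 1.03×10⁻¹⁰ F.
C₂ = κ₂ε₀A₂/d = 4.70 × 8.85×10⁻¹² × 1.79×10⁻² / 4.06×10⁻³ = 1.83×10⁻¹⁰ F.
C = C₁ + C₂ = 2.86×10⁻¹⁰ F.

286 pF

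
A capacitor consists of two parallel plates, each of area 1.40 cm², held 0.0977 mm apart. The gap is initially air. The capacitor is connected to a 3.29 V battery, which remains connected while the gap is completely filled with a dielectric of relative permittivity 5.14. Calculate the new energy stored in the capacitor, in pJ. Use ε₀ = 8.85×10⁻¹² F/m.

353 pJ

A = 1.40 cm² = 1.40×10⁻⁴ m².
Initially C₁ = ε₀A/d = 8.85×10⁻¹² × 1.40×10⁻⁴ / 9.77×10⁻⁵ = 1.27×10⁻¹¹ F.
U₁ = 6.86×10⁻¹¹ J.
Battery connected ⇒ V is held fixed. C₂ = 5.14 C₁ and U = ½CV², so U₂/U₁ = C₂/C₁ = 5.14.
U₂ = 5.14 × 6.86×10⁻¹¹ = 3.53×10⁻¹⁰ J.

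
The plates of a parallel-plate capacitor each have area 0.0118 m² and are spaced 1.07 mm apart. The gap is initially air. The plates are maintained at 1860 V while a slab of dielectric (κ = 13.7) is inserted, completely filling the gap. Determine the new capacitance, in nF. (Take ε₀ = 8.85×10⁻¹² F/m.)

1.34 nF

Initially C₁ = ε₀A/d = 8.85×10⁻¹² × 1.18×10⁻² / 1.07×10⁻³ = 9.76×10⁻¹¹ F.
C = κε₀A/d scales with κ, so C₂/C₁ = κ = 13.7.
C₂ = 13.7 × 9.76×10⁻¹¹ = 1.34×10⁻⁹ F.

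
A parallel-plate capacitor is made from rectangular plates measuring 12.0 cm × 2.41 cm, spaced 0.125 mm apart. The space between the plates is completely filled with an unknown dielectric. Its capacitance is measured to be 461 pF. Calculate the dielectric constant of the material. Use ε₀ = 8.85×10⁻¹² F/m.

A = 12.0 × 2.41 cm² = 2.89×10⁻³ m².
κ = Cd/(ε₀A) = 4.61×10⁻¹⁰ × 1.25×10⁻⁴ / (8.85×10⁻¹² × 2.89×10⁻³) = 2.25.

2.25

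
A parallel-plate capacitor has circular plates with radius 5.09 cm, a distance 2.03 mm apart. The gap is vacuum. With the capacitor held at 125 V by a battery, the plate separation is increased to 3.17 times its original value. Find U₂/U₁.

Battery connected ⇒ V is held fixed.
C₂ = 0.315 C₁ and U = ½CV², so U₂/U₁ = C₂/C₁ = 0.315.

U₂/U₁ ≈ 0.315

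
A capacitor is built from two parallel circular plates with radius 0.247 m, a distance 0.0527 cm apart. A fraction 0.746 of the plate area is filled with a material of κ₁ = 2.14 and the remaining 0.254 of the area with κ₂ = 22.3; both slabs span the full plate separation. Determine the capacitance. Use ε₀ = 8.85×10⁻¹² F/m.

23.4 nF

A = π(0.247 m)² = 0.192 m².
Side-by-side slabs ⇒ two capacitors in parallel, each spanning the full gap.
C₁ = κ₁ε₀A₁/d = 2.14 × 8.85×10⁻¹² × 0.143 / 5.27×10⁻⁴ = 5.14×10⁻⁹ F.
C₂ = κ₂ε₀A₂/d = 22.3 × 8.85×10⁻¹² × 4.87×10⁻² / 5.27×10⁻⁴ = 1.82×10⁻⁸ F.
C = C₁ + C₂ = 2.34×10⁻⁸ F.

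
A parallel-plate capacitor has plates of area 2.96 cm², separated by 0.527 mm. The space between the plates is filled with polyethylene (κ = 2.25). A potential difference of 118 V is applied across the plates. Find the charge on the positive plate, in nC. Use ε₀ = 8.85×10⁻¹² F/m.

A = 2.96 cm² = 2.96×10⁻⁴ m².
C = κε₀A/d = 2.25 × 8.85×10⁻¹² × 2.96×10⁻⁴ / 5.27×10⁻⁴ = 1.12×10⁻¹¹ F.
Q = CV = 1.12×10⁻¹¹ × 118 = 1.32×10⁻⁹ C.

1.32 nC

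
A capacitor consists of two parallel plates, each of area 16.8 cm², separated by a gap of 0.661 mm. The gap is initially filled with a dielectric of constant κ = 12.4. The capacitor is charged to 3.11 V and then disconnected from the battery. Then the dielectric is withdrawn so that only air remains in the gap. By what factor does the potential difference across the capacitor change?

12.4

Isolated ⇒ Q is held fixed.
C₂ = 0.0806 C₁ and V = Q/C, so V₂/V₁ = C₁/C₂ = 12.4.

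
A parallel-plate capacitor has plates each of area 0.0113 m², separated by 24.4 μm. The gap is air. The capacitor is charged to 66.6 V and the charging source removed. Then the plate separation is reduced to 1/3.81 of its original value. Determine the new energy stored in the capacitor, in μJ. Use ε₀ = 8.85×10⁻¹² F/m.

2.39 μJ

Initially C₁ = ε₀A/d = 8.85×10⁻¹² × 1.13×10⁻² / 2.44×10⁻⁵ = 4.10×10⁻⁹ F.
U₁ = 9.09×10⁻⁶ J.
Isolated ⇒ Q is held fixed. C₂ = 3.81 C₁ and U = Q²/(2C), so U₂/U₁ = C₁/C₂ = 0.262.
U₂ = 0.262 × 9.09×10⁻⁶ = 2.39×10⁻⁶ J.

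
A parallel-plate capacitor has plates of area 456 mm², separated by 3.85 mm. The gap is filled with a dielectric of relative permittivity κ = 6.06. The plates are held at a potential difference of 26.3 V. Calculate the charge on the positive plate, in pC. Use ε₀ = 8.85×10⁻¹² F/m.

A = 456 mm² = 4.56×10⁻⁴ m².
C = κε₀A/d = 6.06 × 8.85×10⁻¹² × 4.56×10⁻⁴ / 3.85×10⁻³ = 6.35×10⁻¹² F.
Q = CV = 6.35×10⁻¹² × 26.3 = 1.67×10⁻¹⁰ C.

Q ≈ 167 pC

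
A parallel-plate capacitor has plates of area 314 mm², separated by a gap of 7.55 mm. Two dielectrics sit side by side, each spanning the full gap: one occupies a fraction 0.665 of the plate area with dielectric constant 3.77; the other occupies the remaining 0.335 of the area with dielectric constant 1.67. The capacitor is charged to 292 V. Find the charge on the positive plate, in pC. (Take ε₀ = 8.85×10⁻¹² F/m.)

A = 314 mm² = 3.14×10⁻⁴ m².
Side-by-side slabs ⇒ two capacitors in parallel, each spanning the full gap.
C₁ = κ₁ε₀A₁/d = 3.77 × 8.85×10⁻¹² × 2.09×10⁻⁴ / 7.55×10⁻³ = 9.23×10⁻¹³ F.
C₂ = κ₂ε₀A₂/d = 1.67 × 8.85×10⁻¹² × 1.05×10⁻⁴ / 7.55×10⁻³ = 2.06×10⁻¹³ F.
C = C₁ + C₂ = 1.13×10⁻¹² F.
Q = CV = 1.13×10⁻¹² × 292 = 3.30×10⁻¹⁰ C.

Q ≈ 330 pC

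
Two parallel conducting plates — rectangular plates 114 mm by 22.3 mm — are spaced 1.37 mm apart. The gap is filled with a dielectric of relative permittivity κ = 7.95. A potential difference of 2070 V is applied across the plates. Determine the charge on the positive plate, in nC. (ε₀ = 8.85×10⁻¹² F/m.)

Q ≈ 270 nC

A = 114 × 22.3 mm² = 2.54×10⁻³ m².
C = κε₀A/d = 7.95 × 8.85×10⁻¹² × 2.54×10⁻³ / 1.37×10⁻³ = 1.31×10⁻¹⁰ F.
Q = CV = 1.31×10⁻¹⁰ × 2070 = 2.70×10⁻⁷ C.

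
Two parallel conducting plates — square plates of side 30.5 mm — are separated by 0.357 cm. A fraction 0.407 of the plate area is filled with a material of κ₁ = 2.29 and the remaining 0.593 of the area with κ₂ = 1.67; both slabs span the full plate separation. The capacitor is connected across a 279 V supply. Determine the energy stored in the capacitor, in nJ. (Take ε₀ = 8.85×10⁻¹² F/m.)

173 nJ

A = (30.5 mm)² = 9.30×10⁻⁴ m².
Side-by-side slabs ⇒ two capacitors in parallel, each spanning the full gap.
C₁ = κ₁ε₀A₁/d = 2.29 × 8.85×10⁻¹² × 3.79×10⁻⁴ / 3.57×10⁻³ = 2.15×10⁻¹² F.
C₂ = κ₂ε₀A₂/d = 1.67 × 8.85×10⁻¹² × 5.52×10⁻⁴ / 3.57×10⁻³ = 2.28×10⁻¹² F.
C = C₁ + C₂ = 4.43×10⁻¹² F.
U = ½CV² = ½ × 4.43×10⁻¹² × (279)² = 1.73×10⁻⁷ J.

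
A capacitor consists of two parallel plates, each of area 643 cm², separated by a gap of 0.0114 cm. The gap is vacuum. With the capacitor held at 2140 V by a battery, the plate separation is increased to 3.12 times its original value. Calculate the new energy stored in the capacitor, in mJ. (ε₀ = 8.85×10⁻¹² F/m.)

U ≈ 3.66 mJ

A = 643 cm² = 6.43×10⁻² m².
Initially C₁ = ε₀A/d = 8.85×10⁻¹² × 6.43×10⁻² / 1.14×10⁻⁴ = 4.99×10⁻⁹ F.
U₁ = 1.14×10⁻² J.
Battery connected ⇒ V is held fixed. C₂ = 0.321 C₁ and U = ½CV², so U₂/U₁ = C₂/C₁ = 0.321.
U₂ = 0.321 × 1.14×10⁻² = 3.66×10⁻³ J.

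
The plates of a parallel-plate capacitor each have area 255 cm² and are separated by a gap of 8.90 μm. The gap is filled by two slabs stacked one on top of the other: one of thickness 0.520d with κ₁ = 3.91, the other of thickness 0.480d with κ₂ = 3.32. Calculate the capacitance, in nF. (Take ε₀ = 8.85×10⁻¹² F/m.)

91.4 nF

A = 255 cm² = 2.55×10⁻² m².
Stacked slabs ⇒ two capacitors in series, each with the full plate area.
C₁ = κ₁ε₀A/d₁ = 3.91 × 8.85×10⁻¹² × 2.55×10⁻² / 4.63×10⁻⁶ = 1.91×10⁻⁷ F.
C₂ = κ₂ε₀A/d₂ = 3.32 × 8.85×10⁻¹² × 2.55×10⁻² / 4.27×10⁻⁶ = 1.75×10⁻⁷ F.
C = (1/C₁ + 1/C₂)⁻¹ = 9.14×10⁻⁸ F.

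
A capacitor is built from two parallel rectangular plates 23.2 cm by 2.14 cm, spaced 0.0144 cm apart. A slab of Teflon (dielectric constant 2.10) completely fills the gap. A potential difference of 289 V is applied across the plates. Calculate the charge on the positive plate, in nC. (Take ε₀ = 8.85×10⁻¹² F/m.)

Q ≈ 185 nC

A = 23.2 × 2.14 cm² = 4.96×10⁻³ m².
C = κε₀A/d = 2.10 × 8.85×10⁻¹² × 4.96×10⁻³ / 1.44×10⁻⁴ = 6.41×10⁻¹⁰ F.
Q = CV = 6.41×10⁻¹⁰ × 289 = 1.85×10⁻⁷ C.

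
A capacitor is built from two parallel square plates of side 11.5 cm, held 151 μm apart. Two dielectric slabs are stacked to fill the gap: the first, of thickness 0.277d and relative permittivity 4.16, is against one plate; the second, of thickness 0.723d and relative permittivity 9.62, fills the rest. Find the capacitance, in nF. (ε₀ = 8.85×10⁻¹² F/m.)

C ≈ 5.47 nF

A = (11.5 cm)² = 1.32×10⁻² m².
Stacked slabs ⇒ two capacitors in series, each with the full plate area.
C₁ = κ₁ε₀A/d₁ = 4.16 × 8.85×10⁻¹² × 1.32×10⁻² / 4.18×10⁻⁵ = 1.16×10⁻⁸ F.
C₂ = κ₂ε₀A/d₂ = 9.62 × 8.85×10⁻¹² × 1.32×10⁻² / 1.09×10⁻⁴ = 1.03×10⁻⁸ F.
C = (1/C₁ + 1/C₂)⁻¹ = 5.47×10⁻⁹ F.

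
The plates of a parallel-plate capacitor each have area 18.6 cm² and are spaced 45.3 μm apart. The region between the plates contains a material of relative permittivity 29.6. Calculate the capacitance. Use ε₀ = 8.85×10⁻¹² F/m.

A = 18.6 cm² = 1.86×10⁻³ m².
C = κε₀A/d = 29.6 × 8.85×10⁻¹² × 1.86×10⁻³ / 4.53×10⁻⁵ = 1.08×10⁻⁸ F.

C ≈ 10.8 nF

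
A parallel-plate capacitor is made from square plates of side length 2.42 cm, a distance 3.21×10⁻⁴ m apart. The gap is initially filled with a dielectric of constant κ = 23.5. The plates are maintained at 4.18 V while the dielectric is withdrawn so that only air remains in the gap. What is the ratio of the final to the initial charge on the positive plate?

Battery connected ⇒ V is held fixed.
C₂ = 0.0426 C₁ and Q = CV, so Q₂/Q₁ = C₂/C₁ = 0.0426.

0.0426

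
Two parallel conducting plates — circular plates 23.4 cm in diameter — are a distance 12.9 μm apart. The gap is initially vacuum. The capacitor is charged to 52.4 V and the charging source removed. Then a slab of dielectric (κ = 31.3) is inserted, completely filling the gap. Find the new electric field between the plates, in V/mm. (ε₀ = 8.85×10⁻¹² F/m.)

130 V/mm

A = π(23.4/2 cm)² = 4.30×10⁻² m².
Initially C₁ = ε₀A/d = 8.85×10⁻¹² × 4.30×10⁻² / 1.29×10⁻⁵ = 2.95×10⁻⁸ F.
E₁ = 4.06×10⁶ V/m.
Isolated ⇒ Q is held fixed. V₂ = Q/C₂ = V₁/31.3; E = V/d, so E₂/E₁ = (V₂/V₁)(d₁/d₂) = 0.0319.
E₂ = 0.0319 × 4.06×10⁶ = 1.30×10⁵ V/m.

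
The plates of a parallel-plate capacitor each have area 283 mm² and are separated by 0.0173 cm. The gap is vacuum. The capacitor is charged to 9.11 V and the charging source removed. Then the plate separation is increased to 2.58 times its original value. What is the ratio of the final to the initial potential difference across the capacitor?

Isolated ⇒ Q is held fixed.
C₂ = 0.388 C₁ and V = Q/C, so V₂/V₁ = C₁/C₂ = 2.58.

2.58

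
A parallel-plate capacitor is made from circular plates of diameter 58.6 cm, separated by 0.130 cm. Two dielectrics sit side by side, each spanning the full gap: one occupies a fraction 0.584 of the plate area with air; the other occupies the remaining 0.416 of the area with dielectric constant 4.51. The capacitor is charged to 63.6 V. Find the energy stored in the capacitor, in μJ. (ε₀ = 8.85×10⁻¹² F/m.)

9.14 μJ

A = π(58.6/2 cm)² = 0.270 m².
Side-by-side slabs ⇒ two capacitors in parallel, each spanning the full gap.
C₁ = κ₁ε₀A₁/d = 1.00 × 8.85×10⁻¹² × 0.158 / 1.30×10⁻³ = 1.07×10⁻⁹ F.
C₂ = κ₂ε₀A₂/d = 4.51 × 8.85×10⁻¹² × 0.112 / 1.30×10⁻³ = 3.44×10⁻⁹ F.
C = C₁ + C₂ = 4.52×10⁻⁹ F.
U = ½CV² = ½ × 4.52×10⁻⁹ × (63.6)² = 9.14×10⁻⁶ J.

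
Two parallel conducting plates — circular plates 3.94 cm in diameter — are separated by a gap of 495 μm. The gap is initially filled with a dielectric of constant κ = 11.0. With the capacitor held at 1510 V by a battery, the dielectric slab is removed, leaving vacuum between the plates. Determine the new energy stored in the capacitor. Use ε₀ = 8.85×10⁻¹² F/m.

A = π(3.94/2 cm)² = 1.22×10⁻³ m².
Initially C₁ = κε₀A/d = 11.0 × 8.85×10⁻¹² × 1.22×10⁻³ / 4.95×10⁻⁴ = 2.40×10⁻¹⁰ F.
U₁ = 2.73×10⁻⁴ J.
Battery connected ⇒ V is held fixed. C₂ = 0.0909 C₁ and U = ½CV², so U₂/U₁ = C₂/C₁ = 0.0909.
U₂ = 0.0909 × 2.73×10⁻⁴ = 2.49×10⁻⁵ J.

U ≈ 24.9 μJ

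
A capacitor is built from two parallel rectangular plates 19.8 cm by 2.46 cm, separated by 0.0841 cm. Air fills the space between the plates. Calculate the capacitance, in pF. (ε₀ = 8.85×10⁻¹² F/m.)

51.3 pF

A = 19.8 × 2.46 cm² = 4.87×10⁻³ m².
C = ε₀A/d = 8.85×10⁻¹² × 4.87×10⁻³ / 8.41×10⁻⁴ = 5.13×10⁻¹¹ F.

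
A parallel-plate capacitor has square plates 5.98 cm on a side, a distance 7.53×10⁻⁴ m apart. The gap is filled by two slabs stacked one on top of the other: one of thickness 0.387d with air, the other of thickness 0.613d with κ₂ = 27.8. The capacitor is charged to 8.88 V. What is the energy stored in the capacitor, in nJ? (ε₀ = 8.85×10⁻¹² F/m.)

U ≈ 4.05 nJ

A = (5.98 cm)² = 3.58×10⁻³ m².
Stacked slabs ⇒ two capacitors in series, each with the full plate area.
C₁ = κ₁ε₀A/d₁ = 1.00 × 8.85×10⁻¹² × 3.58×10⁻³ / 2.91×10⁻⁴ = 1.09×10⁻¹⁰ F.
C₂ = κ₂ε₀A/d₂ = 27.8 × 8.85×10⁻¹² × 3.58×10⁻³ / 4.62×10⁻⁴ = 1.91×10⁻⁹ F.
C = (1/C₁ + 1/C₂)⁻¹ = 1.03×10⁻¹⁰ F.
U = ½CV² = ½ × 1.03×10⁻¹⁰ × (8.88)² = 4.05×10⁻⁹ J.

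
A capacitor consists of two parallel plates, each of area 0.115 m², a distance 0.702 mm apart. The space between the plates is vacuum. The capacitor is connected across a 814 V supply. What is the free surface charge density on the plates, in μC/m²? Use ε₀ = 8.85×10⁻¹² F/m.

σ ≈ 10.3 μC/m²

C = ε₀A/d = 8.85×10⁻¹² × 0.115 / 7.02×10⁻⁴ = 1.45×10⁻⁹ F.
σ = Q/A = CV/A = 1.45×10⁻⁹ × 814 / 0.115 = 1.03×10⁻⁵ C/m².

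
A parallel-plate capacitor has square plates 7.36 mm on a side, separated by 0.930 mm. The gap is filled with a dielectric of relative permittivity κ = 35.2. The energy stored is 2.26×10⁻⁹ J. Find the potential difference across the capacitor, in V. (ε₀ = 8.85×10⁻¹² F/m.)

V ≈ 15.8 V

A = (7.36 mm)² = 5.42×10⁻⁵ m².
C = κε₀A/d = 35.2 × 8.85×10⁻¹² × 5.42×10⁻⁵ / 9.30×10⁻⁴ = 1.81×10⁻¹¹ F.
V = √(2U/C) = √(2 × 2.26×10⁻⁹ / 1.81×10⁻¹¹) = 15.8 V.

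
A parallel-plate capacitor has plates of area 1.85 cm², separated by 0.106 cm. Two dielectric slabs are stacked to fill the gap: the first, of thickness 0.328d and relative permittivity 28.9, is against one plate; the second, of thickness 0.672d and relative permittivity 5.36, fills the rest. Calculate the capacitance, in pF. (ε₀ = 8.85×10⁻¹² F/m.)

C ≈ 11.3 pF

A = 1.85 cm² = 1.85×10⁻⁴ m².
Stacked slabs ⇒ two capacitors in series, each with the full plate area.
C₁ = κ₁ε₀A/d₁ = 28.9 × 8.85×10⁻¹² × 1.85×10⁻⁴ / 3.48×10⁻⁴ = 1.36×10⁻¹⁰ F.
C₂ = κ₂ε₀A/d₂ = 5.36 × 8.85×10⁻¹² × 1.85×10⁻⁴ / 7.12×10⁻⁴ = 1.23×10⁻¹¹ F.
C = (1/C₁ + 1/C₂)⁻¹ = 1.13×10⁻¹¹ F.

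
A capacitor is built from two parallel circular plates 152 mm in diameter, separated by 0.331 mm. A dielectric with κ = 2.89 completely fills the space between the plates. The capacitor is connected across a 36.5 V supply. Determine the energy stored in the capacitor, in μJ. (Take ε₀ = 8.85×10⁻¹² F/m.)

U ≈ 0.934 μJ

A = π(152/2 mm)² = 1.81×10⁻² m².
C = κε₀A/d = 2.89 × 8.85×10⁻¹² × 1.81×10⁻² / 3.31×10⁻⁴ = 1.40×10⁻⁹ F.
U = ½CV² = ½ × 1.40×10⁻⁹ × (36.5)² = 9.34×10⁻⁷ J.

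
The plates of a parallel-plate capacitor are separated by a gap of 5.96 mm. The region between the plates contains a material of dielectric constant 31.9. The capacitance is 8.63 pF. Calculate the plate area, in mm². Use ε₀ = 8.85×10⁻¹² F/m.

A = Cd/(κε₀) = 8.63×10⁻¹² × 5.96×10⁻³ / (31.9 × 8.85×10⁻¹²) = 1.82×10⁻⁴ m².

182 mm²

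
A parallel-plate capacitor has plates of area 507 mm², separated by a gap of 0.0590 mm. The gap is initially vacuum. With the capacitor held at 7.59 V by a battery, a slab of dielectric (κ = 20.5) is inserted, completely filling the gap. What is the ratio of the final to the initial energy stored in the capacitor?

Battery connected ⇒ V is held fixed.
C₂ = 20.5 C₁ and U = ½CV², so U₂/U₁ = C₂/C₁ = 20.5.

U₂/U₁ ≈ 20.5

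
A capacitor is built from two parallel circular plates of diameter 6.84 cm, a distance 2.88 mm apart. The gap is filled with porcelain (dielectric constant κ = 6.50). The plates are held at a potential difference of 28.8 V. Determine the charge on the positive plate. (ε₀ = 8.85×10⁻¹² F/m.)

A = π(6.84/2 cm)² = 3.67×10⁻³ m².
C = κε₀A/d = 6.50 × 8.85×10⁻¹² × 3.67×10⁻³ / 2.88×10⁻³ = 7.34×10⁻¹¹ F.
Q = CV = 7.34×10⁻¹¹ × 28.8 = 2.11×10⁻⁹ C.

Q ≈ 2.11 nC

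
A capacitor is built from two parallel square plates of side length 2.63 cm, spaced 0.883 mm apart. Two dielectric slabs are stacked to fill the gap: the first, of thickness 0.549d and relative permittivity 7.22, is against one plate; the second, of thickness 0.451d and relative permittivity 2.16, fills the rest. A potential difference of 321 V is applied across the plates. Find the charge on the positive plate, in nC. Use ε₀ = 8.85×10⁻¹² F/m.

A = (2.63 cm)² = 6.92×10⁻⁴ m².
Stacked slabs ⇒ two capacitors in series, each with the full plate area.
C₁ = κ₁ε₀A/d₁ = 7.22 × 8.85×10⁻¹² × 6.92×10⁻⁴ / 4.85×10⁻⁴ = 9.12×10⁻¹¹ F.
C₂ = κ₂ε₀A/d₂ = 2.16 × 8.85×10⁻¹² × 6.92×10⁻⁴ / 3.98×10⁻⁴ = 3.32×10⁻¹¹ F.
C = (1/C₁ + 1/C₂)⁻¹ = 2.43×10⁻¹¹ F.
Q = CV = 2.43×10⁻¹¹ × 321 = 7.81×10⁻⁹ C.

7.81 nC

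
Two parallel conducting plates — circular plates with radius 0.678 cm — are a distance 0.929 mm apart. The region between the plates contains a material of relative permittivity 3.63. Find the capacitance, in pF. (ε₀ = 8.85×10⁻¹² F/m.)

A = π(0.678 cm)² = 1.44×10⁻⁴ m².
C = κε₀A/d = 3.63 × 8.85×10⁻¹² × 1.44×10⁻⁴ / 9.29×10⁻⁴ = 4.99×10⁻¹² F.

4.99 pF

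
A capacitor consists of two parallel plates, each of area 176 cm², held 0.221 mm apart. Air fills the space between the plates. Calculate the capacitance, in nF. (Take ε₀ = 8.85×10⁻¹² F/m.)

C ≈ 0.705 nF

A = 176 cm² = 1.76×10⁻² m².
C = ε₀A/d = 8.85×10⁻¹² × 1.76×10⁻² / 2.21×10⁻⁴ = 7.05×10⁻¹⁰ F.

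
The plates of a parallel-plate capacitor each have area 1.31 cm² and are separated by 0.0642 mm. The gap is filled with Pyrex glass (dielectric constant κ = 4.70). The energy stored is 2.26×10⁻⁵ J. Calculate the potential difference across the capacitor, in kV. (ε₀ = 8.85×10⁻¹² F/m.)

A = 1.31 cm² = 1.31×10⁻⁴ m².
C = κε₀A/d = 4.70 × 8.85×10⁻¹² × 1.31×10⁻⁴ / 6.42×10⁻⁵ = 8.49×10⁻¹¹ F.
V = √(2U/C) = √(2 × 2.26×10⁻⁵ / 8.49×10⁻¹¹) = 7.30×10² V.

0.730 kV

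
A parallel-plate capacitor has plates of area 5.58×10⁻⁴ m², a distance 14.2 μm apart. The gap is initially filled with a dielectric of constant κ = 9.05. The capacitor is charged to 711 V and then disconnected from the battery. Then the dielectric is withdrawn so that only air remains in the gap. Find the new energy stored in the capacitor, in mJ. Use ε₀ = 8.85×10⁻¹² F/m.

U ≈ 7.20 mJ

Initially C₁ = κε₀A/d = 9.05 × 8.85×10⁻¹² × 5.58×10⁻⁴ / 1.42×10⁻⁵ = 3.15×10⁻⁹ F.
U₁ = 7.96×10⁻⁴ J.
Isolated ⇒ Q is held fixed. C₂ = 0.110 C₁ and U = Q²/(2C), so U₂/U₁ = C₁/C₂ = 9.05.
U₂ = 9.05 × 7.96×10⁻⁴ = 7.20×10⁻³ J.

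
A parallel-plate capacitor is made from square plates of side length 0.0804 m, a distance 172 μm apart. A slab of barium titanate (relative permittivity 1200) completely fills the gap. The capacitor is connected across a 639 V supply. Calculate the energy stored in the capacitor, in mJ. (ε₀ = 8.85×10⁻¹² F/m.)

81.5 mJ

A = (0.0804 m)² = 6.46×10⁻³ m².
C = κε₀A/d = 1200 × 8.85×10⁻¹² × 6.46×10⁻³ / 1.72×10⁻⁴ = 3.99×10⁻⁷ F.
U = ½CV² = ½ × 3.99×10⁻⁷ × (639)² = 8.15×10⁻² J.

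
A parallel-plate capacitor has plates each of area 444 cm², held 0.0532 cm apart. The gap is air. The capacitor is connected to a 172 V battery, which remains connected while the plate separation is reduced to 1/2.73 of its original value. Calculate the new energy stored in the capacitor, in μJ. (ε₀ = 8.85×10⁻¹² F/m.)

A = 444 cm² = 4.44×10⁻² m².
Initially C₁ = ε₀A/d = 8.85×10⁻¹² × 4.44×10⁻² / 5.32×10⁻⁴ = 7.39×10⁻¹⁰ F.
U₁ = 1.09×10⁻⁵ J.
Battery connected ⇒ V is held fixed. C₂ = 2.73 C₁ and U = ½CV², so U₂/U₁ = C₂/C₁ = 2.73.
U₂ = 2.73 × 1.09×10⁻⁵ = 2.98×10⁻⁵ J.

U ≈ 29.8 μJ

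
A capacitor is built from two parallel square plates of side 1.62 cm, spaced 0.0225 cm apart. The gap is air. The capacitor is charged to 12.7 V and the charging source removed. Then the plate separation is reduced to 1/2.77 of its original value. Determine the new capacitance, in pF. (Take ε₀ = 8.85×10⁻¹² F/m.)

C ≈ 28.6 pF

A = (1.62 cm)² = 2.62×10⁻⁴ m².
Initially C₁ = ε₀A/d = 8.85×10⁻¹² × 2.62×10⁻⁴ / 2.25×10⁻⁴ = 1.03×10⁻¹¹ F.
C = ε₀A/d scales as 1/d, so C₂/C₁ = d₁/d₂ = 2.77.
C₂ = 2.77 × 1.03×10⁻¹¹ = 2.86×10⁻¹¹ F.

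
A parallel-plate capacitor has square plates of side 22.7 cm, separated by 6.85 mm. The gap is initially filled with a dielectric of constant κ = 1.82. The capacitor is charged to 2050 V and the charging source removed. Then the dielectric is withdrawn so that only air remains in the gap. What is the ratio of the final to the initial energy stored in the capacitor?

U₂/U₁ ≈ 1.82

Isolated ⇒ Q is held fixed.
C₂ = 0.549 C₁ and U = Q²/(2C), so U₂/U₁ = C₁/C₂ = 1.82.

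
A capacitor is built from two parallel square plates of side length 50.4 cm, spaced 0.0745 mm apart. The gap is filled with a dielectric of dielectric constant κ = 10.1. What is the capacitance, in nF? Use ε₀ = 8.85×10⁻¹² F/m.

A = (50.4 cm)² = 0.254 m².
C = κε₀A/d = 10.1 × 8.85×10⁻¹² × 0.254 / 7.45×10⁻⁵ = 3.05×10⁻⁷ F.

C ≈ 305 nF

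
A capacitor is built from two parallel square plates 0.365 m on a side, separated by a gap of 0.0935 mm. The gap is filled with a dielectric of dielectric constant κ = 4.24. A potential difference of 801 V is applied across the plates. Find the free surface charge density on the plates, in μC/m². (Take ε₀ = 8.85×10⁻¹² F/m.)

σ ≈ 321 μC/m²

A = (0.365 m)² = 0.133 m².
C = κε₀A/d = 4.24 × 8.85×10⁻¹² × 0.133 / 9.35×10⁻⁵ = 5.35×10⁻⁸ F.
σ = Q/A = CV/A = 5.35×10⁻⁸ × 801 / 0.133 = 3.21×10⁻⁴ C/m².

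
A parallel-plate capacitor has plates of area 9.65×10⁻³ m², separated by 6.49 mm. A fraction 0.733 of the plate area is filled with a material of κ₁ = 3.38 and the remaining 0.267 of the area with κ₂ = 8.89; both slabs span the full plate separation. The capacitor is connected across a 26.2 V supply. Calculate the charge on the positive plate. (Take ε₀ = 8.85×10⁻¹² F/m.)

Side-by-side slabs ⇒ two capacitors in parallel, each spanning the full gap.
C₁ = κ₁ε₀A₁/d = 3.38 × 8.85×10⁻¹² × 7.07×10⁻³ / 6.49×10⁻³ = 3.26×10⁻¹¹ F.
C₂ = κ₂ε₀A₂/d = 8.89 × 8.85×10⁻¹² × 2.58×10⁻³ / 6.49×10⁻³ = 3.12×10⁻¹¹ F.
C = C₁ + C₂ = 6.38×10⁻¹¹ F.
Q = CV = 6.38×10⁻¹¹ × 26.2 = 1.67×10⁻⁹ C.

Q ≈ 1.67 nC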